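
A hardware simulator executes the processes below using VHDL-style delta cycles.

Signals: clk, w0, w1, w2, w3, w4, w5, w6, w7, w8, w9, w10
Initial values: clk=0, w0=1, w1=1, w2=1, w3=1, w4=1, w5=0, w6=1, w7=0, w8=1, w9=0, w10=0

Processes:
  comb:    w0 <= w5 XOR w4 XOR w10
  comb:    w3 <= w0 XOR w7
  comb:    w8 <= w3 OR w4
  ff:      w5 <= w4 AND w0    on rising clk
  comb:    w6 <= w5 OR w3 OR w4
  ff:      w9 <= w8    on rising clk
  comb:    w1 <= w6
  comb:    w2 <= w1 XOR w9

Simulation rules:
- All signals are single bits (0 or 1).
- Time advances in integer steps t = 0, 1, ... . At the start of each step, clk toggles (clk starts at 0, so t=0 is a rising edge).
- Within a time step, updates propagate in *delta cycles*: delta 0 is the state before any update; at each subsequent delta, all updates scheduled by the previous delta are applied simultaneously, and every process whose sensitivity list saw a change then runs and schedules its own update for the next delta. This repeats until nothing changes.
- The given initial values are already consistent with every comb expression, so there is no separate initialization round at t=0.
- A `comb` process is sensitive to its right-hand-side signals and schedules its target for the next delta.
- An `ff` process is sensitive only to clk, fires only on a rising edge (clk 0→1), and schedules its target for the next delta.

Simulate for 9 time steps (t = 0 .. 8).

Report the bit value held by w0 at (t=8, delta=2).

[bits: w3,w5,w0,clk,w4,w8,w10,w6,w9,w7,w2,w1]
t=0: Δ0=101011010011 Δ1=101111010011 Δ2=111111011011 Δ3=110111011001 Δ4=010111011001 | 4Δ
t=1: Δ0=010111011001 Δ1=010011011001 | 1Δ
t=2: Δ0=010011011001 Δ1=010111011001 Δ2=000111011001 Δ3=001111011001 Δ4=101111011001 | 4Δ
t=3: Δ0=101111011001 Δ1=101011011001 | 1Δ
t=4: Δ0=101011011001 Δ1=101111011001 Δ2=111111011001 Δ3=110111011001 Δ4=010111011001 | 4Δ
t=5: Δ0=010111011001 Δ1=010011011001 | 1Δ
t=6: Δ0=010011011001 Δ1=010111011001 Δ2=000111011001 Δ3=001111011001 Δ4=101111011001 | 4Δ
t=7: Δ0=101111011001 Δ1=101011011001 | 1Δ
t=8: Δ0=101011011001 Δ1=101111011001 Δ2=111111011001 Δ3=110111011001 Δ4=010111011001 | 4Δ

1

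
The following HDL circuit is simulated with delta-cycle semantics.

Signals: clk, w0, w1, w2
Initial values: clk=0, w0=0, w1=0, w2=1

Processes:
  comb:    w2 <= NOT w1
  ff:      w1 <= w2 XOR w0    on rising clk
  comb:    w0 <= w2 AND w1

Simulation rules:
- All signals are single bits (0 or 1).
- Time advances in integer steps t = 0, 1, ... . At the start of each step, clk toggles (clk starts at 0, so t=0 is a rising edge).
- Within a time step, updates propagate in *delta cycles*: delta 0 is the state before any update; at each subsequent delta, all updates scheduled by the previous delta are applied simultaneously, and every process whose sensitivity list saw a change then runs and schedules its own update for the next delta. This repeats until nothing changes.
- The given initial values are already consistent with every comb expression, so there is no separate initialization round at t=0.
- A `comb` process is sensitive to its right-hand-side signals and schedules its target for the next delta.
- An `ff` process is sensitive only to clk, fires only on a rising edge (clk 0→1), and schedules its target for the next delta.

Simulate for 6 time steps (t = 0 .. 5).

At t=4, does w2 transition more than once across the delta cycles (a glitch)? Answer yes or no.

no

t=0 Δ0: clk=0 w0=0 w1=0 w2=1
  Δ1: clk:0→1
  Δ2: w1:0→1
  Δ3: w0:0→1, w2:1→0
  Δ4: w0:1→0
  (4Δ to stable)
t=1 Δ0: clk=1 w0=0 w1=1 w2=0
  Δ1: clk:1→0
  (1Δ to stable)
t=2 Δ0: clk=0 w0=0 w1=1 w2=0
  Δ1: clk:0→1
  Δ2: w1:1→0
  Δ3: w2:0→1
  (3Δ to stable)
t=3 Δ0: clk=1 w0=0 w1=0 w2=1
  Δ1: clk:1→0
  (1Δ to stable)
t=4 Δ0: clk=0 w0=0 w1=0 w2=1
  Δ1: clk:0→1
  Δ2: w1:0→1
  Δ3: w0:0→1, w2:1→0
  Δ4: w0:1→0
  (4Δ to stable)
t=5 Δ0: clk=1 w0=0 w1=1 w2=0
  Δ1: clk:1→0
  (1Δ to stable)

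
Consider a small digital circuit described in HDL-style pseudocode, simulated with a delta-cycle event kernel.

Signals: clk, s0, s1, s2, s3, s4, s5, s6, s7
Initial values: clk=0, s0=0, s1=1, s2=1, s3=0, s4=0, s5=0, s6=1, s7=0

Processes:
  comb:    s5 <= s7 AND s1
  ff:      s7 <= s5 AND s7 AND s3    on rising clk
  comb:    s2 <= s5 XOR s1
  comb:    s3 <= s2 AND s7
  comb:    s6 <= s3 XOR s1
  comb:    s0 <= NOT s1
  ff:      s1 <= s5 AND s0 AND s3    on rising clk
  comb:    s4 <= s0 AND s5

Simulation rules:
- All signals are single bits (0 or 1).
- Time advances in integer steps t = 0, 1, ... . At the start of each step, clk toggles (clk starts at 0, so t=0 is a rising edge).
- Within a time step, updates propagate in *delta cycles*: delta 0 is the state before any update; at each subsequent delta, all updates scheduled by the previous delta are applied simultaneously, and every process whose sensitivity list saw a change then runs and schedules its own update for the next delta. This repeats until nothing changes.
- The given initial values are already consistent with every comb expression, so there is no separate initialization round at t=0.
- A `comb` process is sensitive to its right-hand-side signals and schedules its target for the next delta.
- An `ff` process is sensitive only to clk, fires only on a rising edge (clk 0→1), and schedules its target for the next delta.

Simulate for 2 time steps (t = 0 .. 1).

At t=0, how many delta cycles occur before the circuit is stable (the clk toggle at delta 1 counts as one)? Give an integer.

3

[bits: s6,s5,s3,s4,s7,clk,s1,s2,s0]
t=0: Δ0=100000110 Δ1=100001110 Δ2=100001010 Δ3=000001001 | 3Δ
t=1: Δ0=000001001 Δ1=000000001 | 1Δ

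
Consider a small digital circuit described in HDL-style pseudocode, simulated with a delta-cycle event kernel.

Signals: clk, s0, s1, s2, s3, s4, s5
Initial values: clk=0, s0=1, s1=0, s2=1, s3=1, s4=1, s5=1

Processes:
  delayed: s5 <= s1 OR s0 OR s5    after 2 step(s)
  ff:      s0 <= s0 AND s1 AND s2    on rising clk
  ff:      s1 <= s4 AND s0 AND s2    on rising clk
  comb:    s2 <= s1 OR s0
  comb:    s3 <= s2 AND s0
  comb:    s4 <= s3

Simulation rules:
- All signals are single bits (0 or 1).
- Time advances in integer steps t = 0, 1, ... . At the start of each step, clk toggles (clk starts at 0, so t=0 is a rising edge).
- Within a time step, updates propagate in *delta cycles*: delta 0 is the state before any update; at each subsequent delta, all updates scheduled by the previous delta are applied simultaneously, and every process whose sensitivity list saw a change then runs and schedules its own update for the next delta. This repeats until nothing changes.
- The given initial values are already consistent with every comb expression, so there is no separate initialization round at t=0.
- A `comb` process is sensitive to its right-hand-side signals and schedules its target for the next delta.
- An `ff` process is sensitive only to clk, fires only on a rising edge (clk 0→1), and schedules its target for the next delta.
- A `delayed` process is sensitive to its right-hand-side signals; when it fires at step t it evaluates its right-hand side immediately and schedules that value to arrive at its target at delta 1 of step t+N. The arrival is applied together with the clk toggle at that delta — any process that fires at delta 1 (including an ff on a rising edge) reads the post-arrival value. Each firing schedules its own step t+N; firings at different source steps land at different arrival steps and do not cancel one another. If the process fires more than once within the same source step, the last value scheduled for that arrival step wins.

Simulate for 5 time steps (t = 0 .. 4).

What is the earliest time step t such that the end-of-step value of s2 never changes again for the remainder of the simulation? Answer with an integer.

2

[bits: s4,s1,s2,s3,s0,s5,clk]
t=0: Δ0=1011110 Δ1=1011111 Δ2=1111011 Δ3=1110011 Δ4=0110011 | 4Δ
t=1: Δ0=0110011 Δ1=0110010 | 1Δ
t=2: Δ0=0110010 Δ1=0110011 Δ2=0010011 Δ3=0000011 | 3Δ
t=3: Δ0=0000011 Δ1=0000010 | 1Δ
t=4: Δ0=0000010 Δ1=0000011 | 1Δ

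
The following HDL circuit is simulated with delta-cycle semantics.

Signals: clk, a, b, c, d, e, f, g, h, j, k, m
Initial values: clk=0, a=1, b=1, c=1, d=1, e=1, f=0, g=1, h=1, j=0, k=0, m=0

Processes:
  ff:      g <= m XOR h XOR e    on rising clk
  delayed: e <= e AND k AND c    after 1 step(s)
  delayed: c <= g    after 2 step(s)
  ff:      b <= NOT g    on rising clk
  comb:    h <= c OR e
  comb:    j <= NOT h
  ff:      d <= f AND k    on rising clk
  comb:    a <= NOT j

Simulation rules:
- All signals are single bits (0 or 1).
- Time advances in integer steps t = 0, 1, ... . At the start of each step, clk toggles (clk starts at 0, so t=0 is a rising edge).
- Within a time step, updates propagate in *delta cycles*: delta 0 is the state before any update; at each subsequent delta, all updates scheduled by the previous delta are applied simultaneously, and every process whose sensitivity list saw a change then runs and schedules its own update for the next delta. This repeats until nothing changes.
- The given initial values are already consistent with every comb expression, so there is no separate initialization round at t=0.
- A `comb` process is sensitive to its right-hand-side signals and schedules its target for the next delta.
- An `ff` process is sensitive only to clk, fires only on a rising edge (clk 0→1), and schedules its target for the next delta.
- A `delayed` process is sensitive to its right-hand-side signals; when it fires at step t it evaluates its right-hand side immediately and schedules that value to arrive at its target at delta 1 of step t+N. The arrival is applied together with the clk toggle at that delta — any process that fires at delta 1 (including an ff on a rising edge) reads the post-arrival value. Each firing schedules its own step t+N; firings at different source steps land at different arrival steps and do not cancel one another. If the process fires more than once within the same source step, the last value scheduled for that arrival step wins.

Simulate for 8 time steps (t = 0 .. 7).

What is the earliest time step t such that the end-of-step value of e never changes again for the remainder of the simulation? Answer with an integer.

t=0 Δ0: clk=0 d=1 j=0 c=1 a=1 e=1 h=1 g=1 b=1 f=0 k=0 m=0
  Δ1: clk:0→1
  Δ2: d:1→0, g:1→0, b:1→0
  (2Δ to stable)
t=1 Δ0: clk=1 d=0 j=0 c=1 a=1 e=1 h=1 g=0 b=0 f=0 k=0 m=0
  Δ1: clk:1→0
  (1Δ to stable)
t=2 Δ0: clk=0 d=0 j=0 c=1 a=1 e=1 h=1 g=0 b=0 f=0 k=0 m=0
  Δ1: clk:0→1, c:1→0
  Δ2: b:0→1
  (2Δ to stable)
t=3 Δ0: clk=1 d=0 j=0 c=0 a=1 e=1 h=1 g=0 b=1 f=0 k=0 m=0
  Δ1: clk:1→0, e:1→0
  Δ2: h:1→0
  Δ3: j:0→1
  Δ4: a:1→0
  (4Δ to stable)
t=4 Δ0: clk=0 d=0 j=1 c=0 a=0 e=0 h=0 g=0 b=1 f=0 k=0 m=0
  Δ1: clk:0→1
  (1Δ to stable)
t=5 Δ0: clk=1 d=0 j=1 c=0 a=0 e=0 h=0 g=0 b=1 f=0 k=0 m=0
  Δ1: clk:1→0
  (1Δ to stable)
t=6 Δ0: clk=0 d=0 j=1 c=0 a=0 e=0 h=0 g=0 b=1 f=0 k=0 m=0
  Δ1: clk:0→1
  (1Δ to stable)
t=7 Δ0: clk=1 d=0 j=1 c=0 a=0 e=0 h=0 g=0 b=1 f=0 k=0 m=0
  Δ1: clk:1→0
  (1Δ to stable)

3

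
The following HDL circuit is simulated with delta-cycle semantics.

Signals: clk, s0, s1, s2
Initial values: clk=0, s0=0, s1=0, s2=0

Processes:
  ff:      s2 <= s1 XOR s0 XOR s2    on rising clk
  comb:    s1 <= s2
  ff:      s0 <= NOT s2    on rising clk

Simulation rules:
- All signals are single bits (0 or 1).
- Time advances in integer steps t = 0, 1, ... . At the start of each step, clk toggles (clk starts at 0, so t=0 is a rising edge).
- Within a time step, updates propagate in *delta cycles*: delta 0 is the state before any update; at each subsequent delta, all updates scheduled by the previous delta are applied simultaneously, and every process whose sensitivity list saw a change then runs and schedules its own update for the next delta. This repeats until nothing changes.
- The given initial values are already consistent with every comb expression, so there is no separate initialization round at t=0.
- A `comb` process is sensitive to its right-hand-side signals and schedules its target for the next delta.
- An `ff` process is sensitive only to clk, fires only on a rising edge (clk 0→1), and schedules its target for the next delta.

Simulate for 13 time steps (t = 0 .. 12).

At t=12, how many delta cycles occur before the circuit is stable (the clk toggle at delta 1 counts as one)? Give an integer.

2

t0.Δ0 s0=0 clk=0 s1=0 s2=0
t0.Δ1 s0=0 clk=1 s1=0 s2=0
t0.Δ2 s0=1 clk=1 s1=0 s2=0
t1.Δ0 s0=1 clk=1 s1=0 s2=0
t1.Δ1 s0=1 clk=0 s1=0 s2=0
t2.Δ0 s0=1 clk=0 s1=0 s2=0
t2.Δ1 s0=1 clk=1 s1=0 s2=0
t2.Δ2 s0=1 clk=1 s1=0 s2=1
t2.Δ3 s0=1 clk=1 s1=1 s2=1
t3.Δ0 s0=1 clk=1 s1=1 s2=1
t3.Δ1 s0=1 clk=0 s1=1 s2=1
t4.Δ0 s0=1 clk=0 s1=1 s2=1
t4.Δ1 s0=1 clk=1 s1=1 s2=1
t4.Δ2 s0=0 clk=1 s1=1 s2=1
t5.Δ0 s0=0 clk=1 s1=1 s2=1
t5.Δ1 s0=0 clk=0 s1=1 s2=1
t6.Δ0 s0=0 clk=0 s1=1 s2=1
t6.Δ1 s0=0 clk=1 s1=1 s2=1
t6.Δ2 s0=0 clk=1 s1=1 s2=0
t6.Δ3 s0=0 clk=1 s1=0 s2=0
t7.Δ0 s0=0 clk=1 s1=0 s2=0
t7.Δ1 s0=0 clk=0 s1=0 s2=0
t8.Δ0 s0=0 clk=0 s1=0 s2=0
t8.Δ1 s0=0 clk=1 s1=0 s2=0
t8.Δ2 s0=1 clk=1 s1=0 s2=0
t9.Δ0 s0=1 clk=1 s1=0 s2=0
t9.Δ1 s0=1 clk=0 s1=0 s2=0
t10.Δ0 s0=1 clk=0 s1=0 s2=0
t10.Δ1 s0=1 clk=1 s1=0 s2=0
t10.Δ2 s0=1 clk=1 s1=0 s2=1
t10.Δ3 s0=1 clk=1 s1=1 s2=1
t11.Δ0 s0=1 clk=1 s1=1 s2=1
t11.Δ1 s0=1 clk=0 s1=1 s2=1
t12.Δ0 s0=1 clk=0 s1=1 s2=1
t12.Δ1 s0=1 clk=1 s1=1 s2=1
t12.Δ2 s0=0 clk=1 s1=1 s2=1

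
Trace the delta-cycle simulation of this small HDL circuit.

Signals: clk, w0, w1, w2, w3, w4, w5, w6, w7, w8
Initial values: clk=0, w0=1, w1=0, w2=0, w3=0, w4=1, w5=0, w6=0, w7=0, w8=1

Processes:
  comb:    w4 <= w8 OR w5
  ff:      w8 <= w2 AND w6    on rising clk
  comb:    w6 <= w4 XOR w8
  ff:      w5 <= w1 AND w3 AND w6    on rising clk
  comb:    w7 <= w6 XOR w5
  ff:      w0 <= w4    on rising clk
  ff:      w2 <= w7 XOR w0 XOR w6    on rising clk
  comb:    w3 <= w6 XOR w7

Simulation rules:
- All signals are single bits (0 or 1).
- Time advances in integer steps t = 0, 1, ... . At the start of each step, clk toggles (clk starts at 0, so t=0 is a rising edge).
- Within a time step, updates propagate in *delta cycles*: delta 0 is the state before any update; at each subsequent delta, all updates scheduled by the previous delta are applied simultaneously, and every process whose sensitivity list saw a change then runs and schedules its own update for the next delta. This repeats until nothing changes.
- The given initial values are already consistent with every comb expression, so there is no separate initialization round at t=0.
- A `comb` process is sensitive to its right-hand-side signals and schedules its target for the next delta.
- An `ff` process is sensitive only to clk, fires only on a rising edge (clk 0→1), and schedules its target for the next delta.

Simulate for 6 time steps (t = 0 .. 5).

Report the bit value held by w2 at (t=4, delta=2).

0

t=0 Δ0: w3=0 w6=0 w2=0 w7=0 w0=1 w5=0 w1=0 clk=0 w8=1 w4=1
  Δ1: clk:0→1
  Δ2: w2:0→1, w8:1→0
  Δ3: w6:0→1, w4:1→0
  Δ4: w3:0→1, w6:1→0, w7:0→1
  Δ5: w7:1→0
  Δ6: w3:1→0
  (6Δ to stable)
t=1 Δ0: w3=0 w6=0 w2=1 w7=0 w0=1 w5=0 w1=0 clk=1 w8=0 w4=0
  Δ1: clk:1→0
  (1Δ to stable)
t=2 Δ0: w3=0 w6=0 w2=1 w7=0 w0=1 w5=0 w1=0 clk=0 w8=0 w4=0
  Δ1: clk:0→1
  Δ2: w0:1→0
  (2Δ to stable)
t=3 Δ0: w3=0 w6=0 w2=1 w7=0 w0=0 w5=0 w1=0 clk=1 w8=0 w4=0
  Δ1: clk:1→0
  (1Δ to stable)
t=4 Δ0: w3=0 w6=0 w2=1 w7=0 w0=0 w5=0 w1=0 clk=0 w8=0 w4=0
  Δ1: clk:0→1
  Δ2: w2:1→0
  (2Δ to stable)
t=5 Δ0: w3=0 w6=0 w2=0 w7=0 w0=0 w5=0 w1=0 clk=1 w8=0 w4=0
  Δ1: clk:1→0
  (1Δ to stable)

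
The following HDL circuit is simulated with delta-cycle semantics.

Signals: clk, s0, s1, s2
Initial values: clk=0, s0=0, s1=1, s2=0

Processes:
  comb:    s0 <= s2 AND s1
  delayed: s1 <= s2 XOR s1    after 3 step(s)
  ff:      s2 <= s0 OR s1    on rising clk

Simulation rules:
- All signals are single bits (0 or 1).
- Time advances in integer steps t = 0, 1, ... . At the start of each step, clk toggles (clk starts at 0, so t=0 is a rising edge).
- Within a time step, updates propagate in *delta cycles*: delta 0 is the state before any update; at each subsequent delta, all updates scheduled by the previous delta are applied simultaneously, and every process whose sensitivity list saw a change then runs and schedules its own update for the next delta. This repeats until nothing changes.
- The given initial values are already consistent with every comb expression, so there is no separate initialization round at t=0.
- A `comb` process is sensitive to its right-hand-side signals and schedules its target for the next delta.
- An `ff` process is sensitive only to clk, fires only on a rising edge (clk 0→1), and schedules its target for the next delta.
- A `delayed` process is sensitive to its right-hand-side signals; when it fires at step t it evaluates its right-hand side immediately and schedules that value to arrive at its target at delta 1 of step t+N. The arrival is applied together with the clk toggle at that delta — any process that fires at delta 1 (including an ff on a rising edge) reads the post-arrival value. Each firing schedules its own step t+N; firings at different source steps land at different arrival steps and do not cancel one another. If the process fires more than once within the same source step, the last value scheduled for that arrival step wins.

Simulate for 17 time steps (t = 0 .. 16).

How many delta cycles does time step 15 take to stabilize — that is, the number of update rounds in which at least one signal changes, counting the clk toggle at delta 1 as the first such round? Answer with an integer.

2

t=0 Δ0: s2=0 clk=0 s0=0 s1=1
  Δ1: clk:0→1
  Δ2: s2:0→1
  Δ3: s0:0→1
  (3Δ to stable)
t=1 Δ0: s2=1 clk=1 s0=1 s1=1
  Δ1: clk:1→0
  (1Δ to stable)
t=2 Δ0: s2=1 clk=0 s0=1 s1=1
  Δ1: clk:0→1
  (1Δ to stable)
t=3 Δ0: s2=1 clk=1 s0=1 s1=1
  Δ1: clk:1→0, s1:1→0
  Δ2: s0:1→0
  (2Δ to stable)
t=4 Δ0: s2=1 clk=0 s0=0 s1=0
  Δ1: clk:0→1
  Δ2: s2:1→0
  (2Δ to stable)
t=5 Δ0: s2=0 clk=1 s0=0 s1=0
  Δ1: clk:1→0
  (1Δ to stable)
t=6 Δ0: s2=0 clk=0 s0=0 s1=0
  Δ1: clk:0→1, s1:0→1
  Δ2: s2:0→1
  Δ3: s0:0→1
  (3Δ to stable)
t=7 Δ0: s2=1 clk=1 s0=1 s1=1
  Δ1: clk:1→0, s1:1→0
  Δ2: s0:1→0
  (2Δ to stable)
t=8 Δ0: s2=1 clk=0 s0=0 s1=0
  Δ1: clk:0→1
  Δ2: s2:1→0
  (2Δ to stable)
t=9 Δ0: s2=0 clk=1 s0=0 s1=0
  Δ1: clk:1→0
  (1Δ to stable)
t=10 Δ0: s2=0 clk=0 s0=0 s1=0
  Δ1: clk:0→1, s1:0→1
  Δ2: s2:0→1
  Δ3: s0:0→1
  (3Δ to stable)
t=11 Δ0: s2=1 clk=1 s0=1 s1=1
  Δ1: clk:1→0, s1:1→0
  Δ2: s0:1→0
  (2Δ to stable)
t=12 Δ0: s2=1 clk=0 s0=0 s1=0
  Δ1: clk:0→1
  Δ2: s2:1→0
  (2Δ to stable)
t=13 Δ0: s2=0 clk=1 s0=0 s1=0
  Δ1: clk:1→0
  (1Δ to stable)
t=14 Δ0: s2=0 clk=0 s0=0 s1=0
  Δ1: clk:0→1, s1:0→1
  Δ2: s2:0→1
  Δ3: s0:0→1
  (3Δ to stable)
t=15 Δ0: s2=1 clk=1 s0=1 s1=1
  Δ1: clk:1→0, s1:1→0
  Δ2: s0:1→0
  (2Δ to stable)
t=16 Δ0: s2=1 clk=0 s0=0 s1=0
  Δ1: clk:0→1
  Δ2: s2:1→0
  (2Δ to stable)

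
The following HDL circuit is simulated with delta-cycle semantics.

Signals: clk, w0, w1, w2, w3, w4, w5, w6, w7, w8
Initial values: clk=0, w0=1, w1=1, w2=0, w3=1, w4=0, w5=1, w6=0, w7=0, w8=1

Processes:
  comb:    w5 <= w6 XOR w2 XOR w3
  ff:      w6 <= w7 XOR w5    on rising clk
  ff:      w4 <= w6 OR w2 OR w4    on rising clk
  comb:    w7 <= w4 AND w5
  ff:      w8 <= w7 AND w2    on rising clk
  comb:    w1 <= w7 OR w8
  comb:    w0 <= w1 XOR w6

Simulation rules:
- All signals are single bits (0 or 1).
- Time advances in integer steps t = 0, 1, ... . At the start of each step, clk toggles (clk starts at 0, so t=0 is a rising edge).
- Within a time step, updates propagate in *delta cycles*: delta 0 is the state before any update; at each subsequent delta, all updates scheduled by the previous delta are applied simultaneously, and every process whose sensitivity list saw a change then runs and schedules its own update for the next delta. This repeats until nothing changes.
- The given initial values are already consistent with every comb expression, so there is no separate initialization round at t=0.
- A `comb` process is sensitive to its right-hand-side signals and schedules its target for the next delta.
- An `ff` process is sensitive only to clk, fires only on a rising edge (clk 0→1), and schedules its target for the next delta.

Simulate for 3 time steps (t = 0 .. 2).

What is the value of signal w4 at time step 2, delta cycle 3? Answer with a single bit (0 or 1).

t=0 Δ0: w6=0 w8=1 w3=1 w1=1 w0=1 w2=0 w7=0 w4=0 clk=0 w5=1
  Δ1: clk:0→1
  Δ2: w6:0→1, w8:1→0
  Δ3: w1:1→0, w0:1→0, w5:1→0
  Δ4: w0:0→1
  (4Δ to stable)
t=1 Δ0: w6=1 w8=0 w3=1 w1=0 w0=1 w2=0 w7=0 w4=0 clk=1 w5=0
  Δ1: clk:1→0
  (1Δ to stable)
t=2 Δ0: w6=1 w8=0 w3=1 w1=0 w0=1 w2=0 w7=0 w4=0 clk=0 w5=0
  Δ1: clk:0→1
  Δ2: w6:1→0, w4:0→1
  Δ3: w0:1→0, w5:0→1
  Δ4: w7:0→1
  Δ5: w1:0→1
  Δ6: w0:0→1
  (6Δ to stable)

1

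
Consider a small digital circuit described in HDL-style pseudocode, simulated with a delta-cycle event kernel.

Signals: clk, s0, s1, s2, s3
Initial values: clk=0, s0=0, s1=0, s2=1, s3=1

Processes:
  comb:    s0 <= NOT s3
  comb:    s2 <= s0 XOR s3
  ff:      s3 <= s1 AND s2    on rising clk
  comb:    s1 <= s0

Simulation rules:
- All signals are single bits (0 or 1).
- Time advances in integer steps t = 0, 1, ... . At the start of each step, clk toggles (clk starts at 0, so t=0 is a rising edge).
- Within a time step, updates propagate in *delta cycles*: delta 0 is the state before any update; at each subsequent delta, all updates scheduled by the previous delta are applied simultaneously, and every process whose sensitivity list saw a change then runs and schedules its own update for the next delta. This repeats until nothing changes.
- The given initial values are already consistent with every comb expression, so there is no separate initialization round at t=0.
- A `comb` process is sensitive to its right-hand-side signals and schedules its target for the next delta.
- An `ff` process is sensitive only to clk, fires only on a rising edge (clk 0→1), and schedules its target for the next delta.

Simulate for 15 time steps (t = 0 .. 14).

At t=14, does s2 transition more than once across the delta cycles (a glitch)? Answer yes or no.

yes

t0.Δ0 clk=0 s1=0 s2=1 s3=1 s0=0
t0.Δ1 clk=1 s1=0 s2=1 s3=1 s0=0
t0.Δ2 clk=1 s1=0 s2=1 s3=0 s0=0
t0.Δ3 clk=1 s1=0 s2=0 s3=0 s0=1
t0.Δ4 clk=1 s1=1 s2=1 s3=0 s0=1
t1.Δ0 clk=1 s1=1 s2=1 s3=0 s0=1
t1.Δ1 clk=0 s1=1 s2=1 s3=0 s0=1
t2.Δ0 clk=0 s1=1 s2=1 s3=0 s0=1
t2.Δ1 clk=1 s1=1 s2=1 s3=0 s0=1
t2.Δ2 clk=1 s1=1 s2=1 s3=1 s0=1
t2.Δ3 clk=1 s1=1 s2=0 s3=1 s0=0
t2.Δ4 clk=1 s1=0 s2=1 s3=1 s0=0
t3.Δ0 clk=1 s1=0 s2=1 s3=1 s0=0
t3.Δ1 clk=0 s1=0 s2=1 s3=1 s0=0
t4.Δ0 clk=0 s1=0 s2=1 s3=1 s0=0
t4.Δ1 clk=1 s1=0 s2=1 s3=1 s0=0
t4.Δ2 clk=1 s1=0 s2=1 s3=0 s0=0
t4.Δ3 clk=1 s1=0 s2=0 s3=0 s0=1
t4.Δ4 clk=1 s1=1 s2=1 s3=0 s0=1
t5.Δ0 clk=1 s1=1 s2=1 s3=0 s0=1
t5.Δ1 clk=0 s1=1 s2=1 s3=0 s0=1
t6.Δ0 clk=0 s1=1 s2=1 s3=0 s0=1
t6.Δ1 clk=1 s1=1 s2=1 s3=0 s0=1
t6.Δ2 clk=1 s1=1 s2=1 s3=1 s0=1
t6.Δ3 clk=1 s1=1 s2=0 s3=1 s0=0
t6.Δ4 clk=1 s1=0 s2=1 s3=1 s0=0
t7.Δ0 clk=1 s1=0 s2=1 s3=1 s0=0
t7.Δ1 clk=0 s1=0 s2=1 s3=1 s0=0
t8.Δ0 clk=0 s1=0 s2=1 s3=1 s0=0
t8.Δ1 clk=1 s1=0 s2=1 s3=1 s0=0
t8.Δ2 clk=1 s1=0 s2=1 s3=0 s0=0
t8.Δ3 clk=1 s1=0 s2=0 s3=0 s0=1
t8.Δ4 clk=1 s1=1 s2=1 s3=0 s0=1
t9.Δ0 clk=1 s1=1 s2=1 s3=0 s0=1
t9.Δ1 clk=0 s1=1 s2=1 s3=0 s0=1
t10.Δ0 clk=0 s1=1 s2=1 s3=0 s0=1
t10.Δ1 clk=1 s1=1 s2=1 s3=0 s0=1
t10.Δ2 clk=1 s1=1 s2=1 s3=1 s0=1
t10.Δ3 clk=1 s1=1 s2=0 s3=1 s0=0
t10.Δ4 clk=1 s1=0 s2=1 s3=1 s0=0
t11.Δ0 clk=1 s1=0 s2=1 s3=1 s0=0
t11.Δ1 clk=0 s1=0 s2=1 s3=1 s0=0
t12.Δ0 clk=0 s1=0 s2=1 s3=1 s0=0
t12.Δ1 clk=1 s1=0 s2=1 s3=1 s0=0
t12.Δ2 clk=1 s1=0 s2=1 s3=0 s0=0
t12.Δ3 clk=1 s1=0 s2=0 s3=0 s0=1
t12.Δ4 clk=1 s1=1 s2=1 s3=0 s0=1
t13.Δ0 clk=1 s1=1 s2=1 s3=0 s0=1
t13.Δ1 clk=0 s1=1 s2=1 s3=0 s0=1
t14.Δ0 clk=0 s1=1 s2=1 s3=0 s0=1
t14.Δ1 clk=1 s1=1 s2=1 s3=0 s0=1
t14.Δ2 clk=1 s1=1 s2=1 s3=1 s0=1
t14.Δ3 clk=1 s1=1 s2=0 s3=1 s0=0
t14.Δ4 clk=1 s1=0 s2=1 s3=1 s0=0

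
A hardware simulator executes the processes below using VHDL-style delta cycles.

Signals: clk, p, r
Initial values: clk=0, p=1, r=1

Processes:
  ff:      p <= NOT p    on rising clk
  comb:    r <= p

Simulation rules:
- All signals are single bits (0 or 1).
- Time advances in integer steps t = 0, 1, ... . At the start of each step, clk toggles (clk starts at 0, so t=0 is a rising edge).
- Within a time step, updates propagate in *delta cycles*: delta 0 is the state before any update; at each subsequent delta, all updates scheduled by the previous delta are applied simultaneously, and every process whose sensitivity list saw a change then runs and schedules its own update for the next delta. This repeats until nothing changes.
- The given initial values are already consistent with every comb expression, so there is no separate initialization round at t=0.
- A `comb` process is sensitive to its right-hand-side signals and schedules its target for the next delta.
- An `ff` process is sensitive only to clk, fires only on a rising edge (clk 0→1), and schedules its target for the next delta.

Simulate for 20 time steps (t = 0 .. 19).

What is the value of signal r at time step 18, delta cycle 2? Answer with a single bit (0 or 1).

t0.Δ0 clk=0 p=1 r=1
t0.Δ1 clk=1 p=1 r=1
t0.Δ2 clk=1 p=0 r=1
t0.Δ3 clk=1 p=0 r=0
t1.Δ0 clk=1 p=0 r=0
t1.Δ1 clk=0 p=0 r=0
t2.Δ0 clk=0 p=0 r=0
t2.Δ1 clk=1 p=0 r=0
t2.Δ2 clk=1 p=1 r=0
t2.Δ3 clk=1 p=1 r=1
t3.Δ0 clk=1 p=1 r=1
t3.Δ1 clk=0 p=1 r=1
t4.Δ0 clk=0 p=1 r=1
t4.Δ1 clk=1 p=1 r=1
t4.Δ2 clk=1 p=0 r=1
t4.Δ3 clk=1 p=0 r=0
t5.Δ0 clk=1 p=0 r=0
t5.Δ1 clk=0 p=0 r=0
t6.Δ0 clk=0 p=0 r=0
t6.Δ1 clk=1 p=0 r=0
t6.Δ2 clk=1 p=1 r=0
t6.Δ3 clk=1 p=1 r=1
t7.Δ0 clk=1 p=1 r=1
t7.Δ1 clk=0 p=1 r=1
t8.Δ0 clk=0 p=1 r=1
t8.Δ1 clk=1 p=1 r=1
t8.Δ2 clk=1 p=0 r=1
t8.Δ3 clk=1 p=0 r=0
t9.Δ0 clk=1 p=0 r=0
t9.Δ1 clk=0 p=0 r=0
t10.Δ0 clk=0 p=0 r=0
t10.Δ1 clk=1 p=0 r=0
t10.Δ2 clk=1 p=1 r=0
t10.Δ3 clk=1 p=1 r=1
t11.Δ0 clk=1 p=1 r=1
t11.Δ1 clk=0 p=1 r=1
t12.Δ0 clk=0 p=1 r=1
t12.Δ1 clk=1 p=1 r=1
t12.Δ2 clk=1 p=0 r=1
t12.Δ3 clk=1 p=0 r=0
t13.Δ0 clk=1 p=0 r=0
t13.Δ1 clk=0 p=0 r=0
t14.Δ0 clk=0 p=0 r=0
t14.Δ1 clk=1 p=0 r=0
t14.Δ2 clk=1 p=1 r=0
t14.Δ3 clk=1 p=1 r=1
t15.Δ0 clk=1 p=1 r=1
t15.Δ1 clk=0 p=1 r=1
t16.Δ0 clk=0 p=1 r=1
t16.Δ1 clk=1 p=1 r=1
t16.Δ2 clk=1 p=0 r=1
t16.Δ3 clk=1 p=0 r=0
t17.Δ0 clk=1 p=0 r=0
t17.Δ1 clk=0 p=0 r=0
t18.Δ0 clk=0 p=0 r=0
t18.Δ1 clk=1 p=0 r=0
t18.Δ2 clk=1 p=1 r=0
t18.Δ3 clk=1 p=1 r=1
t19.Δ0 clk=1 p=1 r=1
t19.Δ1 clk=0 p=1 r=1

0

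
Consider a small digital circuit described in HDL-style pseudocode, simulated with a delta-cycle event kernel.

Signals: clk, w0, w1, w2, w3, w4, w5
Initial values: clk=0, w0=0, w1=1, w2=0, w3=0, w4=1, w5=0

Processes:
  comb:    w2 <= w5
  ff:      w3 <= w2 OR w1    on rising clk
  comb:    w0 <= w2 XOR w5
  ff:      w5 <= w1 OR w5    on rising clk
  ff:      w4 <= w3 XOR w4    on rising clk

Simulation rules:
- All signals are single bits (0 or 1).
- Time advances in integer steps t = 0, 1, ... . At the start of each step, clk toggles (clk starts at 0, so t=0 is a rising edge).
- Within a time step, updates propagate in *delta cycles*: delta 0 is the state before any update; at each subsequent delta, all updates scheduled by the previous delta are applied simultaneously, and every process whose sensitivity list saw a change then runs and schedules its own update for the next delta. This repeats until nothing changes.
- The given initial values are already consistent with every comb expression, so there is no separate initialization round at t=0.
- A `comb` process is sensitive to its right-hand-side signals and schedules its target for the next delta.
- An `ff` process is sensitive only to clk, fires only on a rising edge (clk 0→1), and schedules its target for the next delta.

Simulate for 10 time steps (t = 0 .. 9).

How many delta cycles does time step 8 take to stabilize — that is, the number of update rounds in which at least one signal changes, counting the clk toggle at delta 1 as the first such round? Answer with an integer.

[bits: w4,w2,w5,w3,w1,w0,clk]
t=0: Δ0=1000100 Δ1=1000101 Δ2=1011101 Δ3=1111111 Δ4=1111101 | 4Δ
t=1: Δ0=1111101 Δ1=1111100 | 1Δ
t=2: Δ0=1111100 Δ1=1111101 Δ2=0111101 | 2Δ
t=3: Δ0=0111101 Δ1=0111100 | 1Δ
t=4: Δ0=0111100 Δ1=0111101 Δ2=1111101 | 2Δ
t=5: Δ0=1111101 Δ1=1111100 | 1Δ
t=6: Δ0=1111100 Δ1=1111101 Δ2=0111101 | 2Δ
t=7: Δ0=0111101 Δ1=0111100 | 1Δ
t=8: Δ0=0111100 Δ1=0111101 Δ2=1111101 | 2Δ
t=9: Δ0=1111101 Δ1=1111100 | 1Δ

2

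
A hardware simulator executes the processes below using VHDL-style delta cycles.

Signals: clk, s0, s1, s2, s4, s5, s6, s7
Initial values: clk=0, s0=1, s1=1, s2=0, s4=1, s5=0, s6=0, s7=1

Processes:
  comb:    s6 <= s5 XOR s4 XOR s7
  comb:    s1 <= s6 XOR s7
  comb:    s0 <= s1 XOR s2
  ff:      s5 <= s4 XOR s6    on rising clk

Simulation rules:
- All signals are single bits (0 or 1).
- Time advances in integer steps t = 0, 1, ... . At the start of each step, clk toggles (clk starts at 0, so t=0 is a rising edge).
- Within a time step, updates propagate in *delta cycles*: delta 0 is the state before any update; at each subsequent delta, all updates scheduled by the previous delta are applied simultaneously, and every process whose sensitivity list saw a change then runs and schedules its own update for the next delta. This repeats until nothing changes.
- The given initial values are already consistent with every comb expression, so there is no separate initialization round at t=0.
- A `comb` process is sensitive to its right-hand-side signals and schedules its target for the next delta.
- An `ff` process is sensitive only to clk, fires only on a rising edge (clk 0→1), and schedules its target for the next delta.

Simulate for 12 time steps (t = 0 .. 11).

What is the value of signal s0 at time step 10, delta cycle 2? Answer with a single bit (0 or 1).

[bits: s2,s7,s4,s0,s5,s6,s1,clk]
t=0: Δ0=01110010 Δ1=01110011 Δ2=01111011 Δ3=01111111 Δ4=01111101 Δ5=01101101 | 5Δ
t=1: Δ0=01101101 Δ1=01101100 | 1Δ
t=2: Δ0=01101100 Δ1=01101101 Δ2=01100101 Δ3=01100001 Δ4=01100011 Δ5=01110011 | 5Δ
t=3: Δ0=01110011 Δ1=01110010 | 1Δ
t=4: Δ0=01110010 Δ1=01110011 Δ2=01111011 Δ3=01111111 Δ4=01111101 Δ5=01101101 | 5Δ
t=5: Δ0=01101101 Δ1=01101100 | 1Δ
t=6: Δ0=01101100 Δ1=01101101 Δ2=01100101 Δ3=01100001 Δ4=01100011 Δ5=01110011 | 5Δ
t=7: Δ0=01110011 Δ1=01110010 | 1Δ
t=8: Δ0=01110010 Δ1=01110011 Δ2=01111011 Δ3=01111111 Δ4=01111101 Δ5=01101101 | 5Δ
t=9: Δ0=01101101 Δ1=01101100 | 1Δ
t=10: Δ0=01101100 Δ1=01101101 Δ2=01100101 Δ3=01100001 Δ4=01100011 Δ5=01110011 | 5Δ
t=11: Δ0=01110011 Δ1=01110010 | 1Δ

0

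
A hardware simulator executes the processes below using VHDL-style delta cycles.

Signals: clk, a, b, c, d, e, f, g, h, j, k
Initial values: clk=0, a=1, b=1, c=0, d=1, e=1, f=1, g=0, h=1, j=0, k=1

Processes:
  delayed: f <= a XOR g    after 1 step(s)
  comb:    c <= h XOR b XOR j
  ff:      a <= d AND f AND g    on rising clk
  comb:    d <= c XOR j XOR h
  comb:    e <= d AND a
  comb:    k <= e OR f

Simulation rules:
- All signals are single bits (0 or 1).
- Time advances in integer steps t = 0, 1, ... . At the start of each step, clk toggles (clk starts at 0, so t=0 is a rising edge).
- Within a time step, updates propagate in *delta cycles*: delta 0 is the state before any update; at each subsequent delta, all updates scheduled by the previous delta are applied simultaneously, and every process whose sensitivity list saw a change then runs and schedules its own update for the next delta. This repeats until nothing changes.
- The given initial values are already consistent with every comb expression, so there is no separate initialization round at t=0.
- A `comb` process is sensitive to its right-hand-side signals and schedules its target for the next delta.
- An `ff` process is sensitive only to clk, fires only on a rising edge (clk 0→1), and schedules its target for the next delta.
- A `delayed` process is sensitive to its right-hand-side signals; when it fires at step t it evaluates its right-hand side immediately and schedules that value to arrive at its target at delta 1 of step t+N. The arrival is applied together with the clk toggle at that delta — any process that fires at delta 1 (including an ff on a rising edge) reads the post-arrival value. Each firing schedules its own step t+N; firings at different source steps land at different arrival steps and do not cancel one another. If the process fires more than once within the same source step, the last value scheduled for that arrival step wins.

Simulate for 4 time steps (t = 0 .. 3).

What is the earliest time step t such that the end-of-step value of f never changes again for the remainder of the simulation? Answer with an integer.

1

t=0 Δ0: f=1 c=0 j=0 h=1 g=0 d=1 b=1 k=1 a=1 clk=0 e=1
  Δ1: clk:0→1
  Δ2: a:1→0
  Δ3: e:1→0
  (3Δ to stable)
t=1 Δ0: f=1 c=0 j=0 h=1 g=0 d=1 b=1 k=1 a=0 clk=1 e=0
  Δ1: f:1→0, clk:1→0
  Δ2: k:1→0
  (2Δ to stable)
t=2 Δ0: f=0 c=0 j=0 h=1 g=0 d=1 b=1 k=0 a=0 clk=0 e=0
  Δ1: clk:0→1
  (1Δ to stable)
t=3 Δ0: f=0 c=0 j=0 h=1 g=0 d=1 b=1 k=0 a=0 clk=1 e=0
  Δ1: clk:1→0
  (1Δ to stable)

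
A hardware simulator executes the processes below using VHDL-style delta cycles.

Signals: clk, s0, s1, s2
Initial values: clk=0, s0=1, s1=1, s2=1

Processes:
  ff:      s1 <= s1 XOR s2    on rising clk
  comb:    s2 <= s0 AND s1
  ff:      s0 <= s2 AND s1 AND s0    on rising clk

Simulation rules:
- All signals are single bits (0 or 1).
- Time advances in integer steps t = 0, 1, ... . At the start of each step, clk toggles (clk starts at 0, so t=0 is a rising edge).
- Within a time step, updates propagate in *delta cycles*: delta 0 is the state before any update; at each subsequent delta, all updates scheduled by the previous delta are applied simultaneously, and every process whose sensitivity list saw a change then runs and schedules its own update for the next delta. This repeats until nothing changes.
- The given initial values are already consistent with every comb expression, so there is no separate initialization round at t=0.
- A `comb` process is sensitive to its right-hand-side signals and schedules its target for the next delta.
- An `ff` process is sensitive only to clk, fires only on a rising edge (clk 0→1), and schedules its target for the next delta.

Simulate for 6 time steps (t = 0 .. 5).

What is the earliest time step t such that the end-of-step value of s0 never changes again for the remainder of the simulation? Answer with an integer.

t0.Δ0 s1=1 clk=0 s0=1 s2=1
t0.Δ1 s1=1 clk=1 s0=1 s2=1
t0.Δ2 s1=0 clk=1 s0=1 s2=1
t0.Δ3 s1=0 clk=1 s0=1 s2=0
t1.Δ0 s1=0 clk=1 s0=1 s2=0
t1.Δ1 s1=0 clk=0 s0=1 s2=0
t2.Δ0 s1=0 clk=0 s0=1 s2=0
t2.Δ1 s1=0 clk=1 s0=1 s2=0
t2.Δ2 s1=0 clk=1 s0=0 s2=0
t3.Δ0 s1=0 clk=1 s0=0 s2=0
t3.Δ1 s1=0 clk=0 s0=0 s2=0
t4.Δ0 s1=0 clk=0 s0=0 s2=0
t4.Δ1 s1=0 clk=1 s0=0 s2=0
t5.Δ0 s1=0 clk=1 s0=0 s2=0
t5.Δ1 s1=0 clk=0 s0=0 s2=0

2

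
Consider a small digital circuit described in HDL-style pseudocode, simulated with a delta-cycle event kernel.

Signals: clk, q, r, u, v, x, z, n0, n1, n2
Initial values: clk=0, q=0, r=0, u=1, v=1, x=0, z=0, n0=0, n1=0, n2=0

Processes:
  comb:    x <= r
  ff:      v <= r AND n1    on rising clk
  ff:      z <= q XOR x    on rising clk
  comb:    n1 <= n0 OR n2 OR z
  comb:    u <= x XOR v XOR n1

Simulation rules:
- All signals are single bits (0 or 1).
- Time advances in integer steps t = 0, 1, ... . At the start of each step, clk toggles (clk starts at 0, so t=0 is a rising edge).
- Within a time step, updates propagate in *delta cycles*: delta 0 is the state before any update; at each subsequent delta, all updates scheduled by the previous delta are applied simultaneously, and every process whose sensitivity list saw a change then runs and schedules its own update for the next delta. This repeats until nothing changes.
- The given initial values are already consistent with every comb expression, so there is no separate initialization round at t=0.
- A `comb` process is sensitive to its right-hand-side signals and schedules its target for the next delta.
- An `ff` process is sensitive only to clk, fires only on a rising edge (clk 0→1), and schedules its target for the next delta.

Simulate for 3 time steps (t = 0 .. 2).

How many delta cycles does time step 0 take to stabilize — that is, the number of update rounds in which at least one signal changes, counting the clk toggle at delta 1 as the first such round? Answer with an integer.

[bits: r,n0,n2,clk,q,v,u,z,n1,x]
t=0: Δ0=0000011000 Δ1=0001011000 Δ2=0001001000 Δ3=0001000000 | 3Δ
t=1: Δ0=0001000000 Δ1=0000000000 | 1Δ
t=2: Δ0=0000000000 Δ1=0001000000 | 1Δ

3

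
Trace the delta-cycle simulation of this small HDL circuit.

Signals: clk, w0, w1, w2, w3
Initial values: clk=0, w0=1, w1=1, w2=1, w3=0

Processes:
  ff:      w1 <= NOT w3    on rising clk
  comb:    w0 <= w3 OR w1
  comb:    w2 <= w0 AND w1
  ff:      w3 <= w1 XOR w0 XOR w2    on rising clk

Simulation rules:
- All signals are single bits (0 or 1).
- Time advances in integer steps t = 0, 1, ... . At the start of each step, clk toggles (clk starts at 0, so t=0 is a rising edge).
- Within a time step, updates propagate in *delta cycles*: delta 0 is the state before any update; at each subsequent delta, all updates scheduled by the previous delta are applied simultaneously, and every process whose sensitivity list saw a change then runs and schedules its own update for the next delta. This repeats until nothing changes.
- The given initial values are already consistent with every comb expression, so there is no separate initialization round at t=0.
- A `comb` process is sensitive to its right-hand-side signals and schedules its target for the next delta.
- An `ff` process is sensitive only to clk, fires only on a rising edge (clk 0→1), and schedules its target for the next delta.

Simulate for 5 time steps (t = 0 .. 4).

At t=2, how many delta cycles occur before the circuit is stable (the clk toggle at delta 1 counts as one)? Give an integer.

t=0 Δ0: w2=1 w0=1 w3=0 clk=0 w1=1
  Δ1: clk:0→1
  Δ2: w3:0→1
  (2Δ to stable)
t=1 Δ0: w2=1 w0=1 w3=1 clk=1 w1=1
  Δ1: clk:1→0
  (1Δ to stable)
t=2 Δ0: w2=1 w0=1 w3=1 clk=0 w1=1
  Δ1: clk:0→1
  Δ2: w1:1→0
  Δ3: w2:1→0
  (3Δ to stable)
t=3 Δ0: w2=0 w0=1 w3=1 clk=1 w1=0
  Δ1: clk:1→0
  (1Δ to stable)
t=4 Δ0: w2=0 w0=1 w3=1 clk=0 w1=0
  Δ1: clk:0→1
  (1Δ to stable)

3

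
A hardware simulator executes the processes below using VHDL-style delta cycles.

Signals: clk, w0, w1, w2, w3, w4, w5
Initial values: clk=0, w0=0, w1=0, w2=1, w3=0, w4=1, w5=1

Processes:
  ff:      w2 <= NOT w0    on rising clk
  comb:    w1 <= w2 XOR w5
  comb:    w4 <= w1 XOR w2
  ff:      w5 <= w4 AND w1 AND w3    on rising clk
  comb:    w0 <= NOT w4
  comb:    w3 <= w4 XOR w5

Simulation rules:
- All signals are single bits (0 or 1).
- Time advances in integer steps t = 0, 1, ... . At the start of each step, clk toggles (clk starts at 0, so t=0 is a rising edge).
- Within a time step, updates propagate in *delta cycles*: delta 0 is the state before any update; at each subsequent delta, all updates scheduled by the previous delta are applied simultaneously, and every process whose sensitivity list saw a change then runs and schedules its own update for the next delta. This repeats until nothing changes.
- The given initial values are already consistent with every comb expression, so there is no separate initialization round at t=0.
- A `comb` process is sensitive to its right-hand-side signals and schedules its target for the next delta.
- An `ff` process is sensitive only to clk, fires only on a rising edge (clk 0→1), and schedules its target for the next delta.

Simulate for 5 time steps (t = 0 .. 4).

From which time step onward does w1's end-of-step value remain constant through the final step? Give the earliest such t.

2

[bits: w5,w0,w1,w3,w2,w4,clk]
t=0: Δ0=1000110 Δ1=1000111 Δ2=0000111 Δ3=0011111 Δ4=0011101 Δ5=0110101 | 5Δ
t=1: Δ0=0110101 Δ1=0110100 | 1Δ
t=2: Δ0=0110100 Δ1=0110101 Δ2=0110001 Δ3=0100011 Δ4=0001001 Δ5=0100001 | 5Δ
t=3: Δ0=0100001 Δ1=0100000 | 1Δ
t=4: Δ0=0100000 Δ1=0100001 | 1Δ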